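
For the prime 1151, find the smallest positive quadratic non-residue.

(2/1151) = +1, so 2 is a residue.
(3/1151) = +1, so 3 is a residue.
(4/1151) = +1, so 4 is a residue.
(5/1151) = +1, so 5 is a residue.
(6/1151) = +1, so 6 is a residue.
(7/1151) = +1, so 7 is a residue.
(8/1151) = +1, so 8 is a residue.
(9/1151) = +1, so 9 is a residue.
(10/1151) = +1, so 10 is a residue.
(11/1151) = +1, so 11 is a residue.
(12/1151) = +1, so 12 is a residue.
(13/1151) = −1, so 13 is the smallest positive non-residue mod 1151.

13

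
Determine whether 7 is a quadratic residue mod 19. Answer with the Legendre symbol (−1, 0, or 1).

Reciprocity: 7 ≡ 3 and 19 ≡ 3 (mod 4), so (7/19) = −(19/7).
Reduce top mod 7: now compute (5/7).
Reciprocity: 5 ≡ 1 and 7 ≡ 3 (mod 4), so (5/7) = +(7/5).
Reduce top mod 5: now compute (2/5).
Pull out 2: since 5 ≡ 5 (mod 8), (2/5) = -1.
Reached (1/5) = 1. Collecting the sign flips along the way, the symbol is +1.

1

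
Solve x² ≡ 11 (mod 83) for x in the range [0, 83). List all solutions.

Since 83 ≡ 3 (mod 4), a square root of 11 is 11^((83+1)/4) = 11^21 mod 83.
Repeated squaring: 11^2≡38, 11^4≡33, 11^8≡10, 11^16≡17 (mod 83).
11^21 = 11^(16+4+1) ≡ 29 (mod 83).
Check: 29² = 841 ≡ 11 (mod 83). The two roots are 29 and 54.

29, 54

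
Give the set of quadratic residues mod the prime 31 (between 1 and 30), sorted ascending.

Square k = 1,…,15 (k and 31−k give the same square):
1²=1, 2²=4, 3²=9, 4²=16, 5²=25, 6²≡5, 7²≡18, 8²≡2, 9²≡19, 10²≡7, 11²≡28, 12²≡20, 13²≡14, 14²≡10, 15²≡8 (mod 31).
So the quadratic residues mod 31 are {1, 2, 4, 5, 7, 8, 9, 10, 14, 16, 18, 19, 20, 25, 28}.

1,2,4,5,7,8,9,10,14,16,18,19,20,25,28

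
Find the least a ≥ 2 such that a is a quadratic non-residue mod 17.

(2/17) = +1, so 2 is a residue.
(3/17) = −1, so 3 is the smallest positive non-residue mod 17.

3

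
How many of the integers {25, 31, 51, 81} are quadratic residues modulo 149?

(25/149) = +1 → QR.
(31/149) = +1 → QR.
(51/149) = -1 → non-residue.
(81/149) = +1 → QR.
Total quadratic residues among the 4: 3.

3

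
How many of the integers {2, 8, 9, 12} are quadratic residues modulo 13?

(2/13) = -1 → non-residue.
(8/13) = -1 → non-residue.
(9/13) = +1 → QR.
(12/13) = +1 → QR.
Total quadratic residues among the 4: 2.

2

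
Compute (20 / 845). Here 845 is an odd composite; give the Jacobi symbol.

Pull out 2^2: since 845 ≡ 5 (mod 8), (2/845) = -1, so (2/845)^2 = +1.
Reciprocity: 5 ≡ 1 and 845 ≡ 1 (mod 4), so (5/845) = +(845/5).
Reduce top mod 5: now compute (0/5).
Top reduces to 0: gcd > 1, so the symbol is 0.

0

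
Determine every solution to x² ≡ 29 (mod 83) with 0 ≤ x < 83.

19, 64

Since 83 ≡ 3 (mod 4), a square root of 29 is 29^((83+1)/4) = 29^21 mod 83.
Repeated squaring: 29^2≡11, 29^4≡38, 29^8≡33, 29^16≡10 (mod 83).
29^21 = 29^(16+4+1) ≡ 64 (mod 83).
Check: 64² = 4096 ≡ 29 (mod 83). The two roots are 19 and 64.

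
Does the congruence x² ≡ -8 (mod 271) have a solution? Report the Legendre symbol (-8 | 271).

First reduce: -8 ≡ 263 (mod 271).
Reciprocity: 263 ≡ 3 and 271 ≡ 3 (mod 4), so (263/271) = −(271/263).
Reduce top mod 263: now compute (8/263).
Pull out 2^3: since 263 ≡ 7 (mod 8), (2/263) = +1, so (2/263)^3 = +1.
Reached (1/263) = 1. Collecting the sign flips along the way, the symbol is -1.

-1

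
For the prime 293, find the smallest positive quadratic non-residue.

2

(2/293) = −1, so 2 is the smallest positive non-residue mod 293.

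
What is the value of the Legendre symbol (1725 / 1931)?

1

Reciprocity: 1725 ≡ 1 and 1931 ≡ 3 (mod 4), so (1725/1931) = +(1931/1725).
Reduce top mod 1725: now compute (206/1725).
Pull out 2: since 1725 ≡ 5 (mod 8), (2/1725) = -1.
Reciprocity: 103 ≡ 3 and 1725 ≡ 1 (mod 4), so (103/1725) = +(1725/103).
Reduce top mod 103: now compute (77/103).
Reciprocity: 77 ≡ 1 and 103 ≡ 3 (mod 4), so (77/103) = +(103/77).
Reduce top mod 77: now compute (26/77).
Pull out 2: since 77 ≡ 5 (mod 8), (2/77) = -1.
Reciprocity: 13 ≡ 1 and 77 ≡ 1 (mod 4), so (13/77) = +(77/13).
Reduce top mod 13: now compute (12/13).
Pull out 2^2: since 13 ≡ 5 (mod 8), (2/13) = -1, so (2/13)^2 = +1.
Reciprocity: 3 ≡ 3 and 13 ≡ 1 (mod 4), so (3/13) = +(13/3).
Reduce top mod 3: now compute (1/3).
Reached (1/3) = 1. Collecting the sign flips along the way, the symbol is +1.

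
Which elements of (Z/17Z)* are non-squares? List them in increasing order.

Square k = 1,…,8 (k and 17−k give the same square):
1²=1, 2²=4, 3²=9, 4²=16, 5²≡8, 6²≡2, 7²≡15, 8²≡13 (mod 17).
The residues are {1, 2, 4, 8, 9, 13, 15, 16}; the non-residues are the remaining 8 nonzero classes.

3,5,6,7,10,11,12,14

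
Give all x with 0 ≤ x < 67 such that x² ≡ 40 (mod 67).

Since 67 ≡ 3 (mod 4), a square root of 40 is 40^((67+1)/4) = 40^17 mod 67.
Repeated squaring: 40^2≡59, 40^4≡64, 40^8≡9, 40^16≡14 (mod 67).
40^17 = 40^(16+1) ≡ 24 (mod 67).
Check: 24² = 576 ≡ 40 (mod 67). The two roots are 24 and 43.

24, 43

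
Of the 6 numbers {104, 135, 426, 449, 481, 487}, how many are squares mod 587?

3

(104/587) = +1 → QR.
(135/587) = -1 → non-residue.
(426/587) = +1 → QR.
(449/587) = -1 → non-residue.
(481/587) = +1 → QR.
(487/587) = -1 → non-residue.
Total quadratic residues among the 6: 3.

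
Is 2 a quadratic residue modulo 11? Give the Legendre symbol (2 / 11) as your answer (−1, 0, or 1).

Pull out 2: since 11 ≡ 3 (mod 8), (2/11) = -1.
Reached (1/11) = 1. Collecting the sign flips along the way, the symbol is -1.

-1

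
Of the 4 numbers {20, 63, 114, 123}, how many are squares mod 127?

0

(20/127) = -1 → non-residue.
(63/127) = -1 → non-residue.
(114/127) = -1 → non-residue.
(123/127) = -1 → non-residue.
Total quadratic residues among the 4: 0.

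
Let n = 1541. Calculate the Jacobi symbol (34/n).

Pull out 2: since 1541 ≡ 5 (mod 8), (2/1541) = -1.
Reciprocity: 17 ≡ 1 and 1541 ≡ 1 (mod 4), so (17/1541) = +(1541/17).
Reduce top mod 17: now compute (11/17).
Reciprocity: 11 ≡ 3 and 17 ≡ 1 (mod 4), so (11/17) = +(17/11).
Reduce top mod 11: now compute (6/11).
Pull out 2: since 11 ≡ 3 (mod 8), (2/11) = -1.
Reciprocity: 3 ≡ 3 and 11 ≡ 3 (mod 4), so (3/11) = −(11/3).
Reduce top mod 3: now compute (2/3).
Pull out 2: since 3 ≡ 3 (mod 8), (2/3) = -1.
Reached (1/3) = 1. Collecting the sign flips along the way, the symbol is +1.

1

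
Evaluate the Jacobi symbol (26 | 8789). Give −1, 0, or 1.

Pull out 2: since 8789 ≡ 5 (mod 8), (2/8789) = -1.
Reciprocity: 13 ≡ 1 and 8789 ≡ 1 (mod 4), so (13/8789) = +(8789/13).
Reduce top mod 13: now compute (1/13).
Reached (1/13) = 1. Collecting the sign flips along the way, the symbol is -1.

-1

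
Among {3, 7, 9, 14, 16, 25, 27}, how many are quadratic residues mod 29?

(3/29) = -1 → non-residue.
(7/29) = +1 → QR.
(9/29) = +1 → QR.
(14/29) = -1 → non-residue.
(16/29) = +1 → QR.
(25/29) = +1 → QR.
(27/29) = -1 → non-residue.
Total quadratic residues among the 7: 4.

4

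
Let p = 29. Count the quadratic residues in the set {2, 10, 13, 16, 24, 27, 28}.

4

(2/29) = -1 → non-residue.
(10/29) = -1 → non-residue.
(13/29) = +1 → QR.
(16/29) = +1 → QR.
(24/29) = +1 → QR.
(27/29) = -1 → non-residue.
(28/29) = +1 → QR.
Total quadratic residues among the 7: 4.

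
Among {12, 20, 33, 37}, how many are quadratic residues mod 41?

3

(12/41) = -1 → non-residue.
(20/41) = +1 → QR.
(33/41) = +1 → QR.
(37/41) = +1 → QR.
Total quadratic residues among the 4: 3.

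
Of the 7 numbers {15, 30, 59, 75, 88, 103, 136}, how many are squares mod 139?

2

(15/139) = -1 → non-residue.
(30/139) = +1 → QR.
(59/139) = -1 → non-residue.
(75/139) = -1 → non-residue.
(88/139) = -1 → non-residue.
(103/139) = -1 → non-residue.
(136/139) = +1 → QR.
Total quadratic residues among the 7: 2.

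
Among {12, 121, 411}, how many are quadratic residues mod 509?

(12/509) = -1 → non-residue.
(121/509) = +1 → QR.
(411/509) = -1 → non-residue.
Total quadratic residues among the 3: 1.

1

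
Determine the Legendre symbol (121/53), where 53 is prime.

1

Euler's criterion: (121/53) ≡ 15^26 (mod 53).
15^2 ≡ 13 (mod 53)
15^4 ≡ 10 (mod 53)
15^8 ≡ 47 (mod 53)
15^16 ≡ 36 (mod 53)
15^26 = 15^(16+8+2) ≡ 1 (mod 53).
Result is 1, so (121/53) = 1.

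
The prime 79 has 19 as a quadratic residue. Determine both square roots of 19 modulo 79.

16, 63

Since 79 ≡ 3 (mod 4), a square root of 19 is 19^((79+1)/4) = 19^20 mod 79.
Repeated squaring: 19^2≡45, 19^4≡50, 19^8≡51, 19^16≡73 (mod 79).
19^20 = 19^(16+4) ≡ 16 (mod 79).
Check: 16² = 256 ≡ 19 (mod 79). The two roots are 16 and 63.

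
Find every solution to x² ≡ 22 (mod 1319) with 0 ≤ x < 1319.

546, 773

Since 1319 ≡ 3 (mod 4), a square root of 22 is 22^((1319+1)/4) = 22^330 mod 1319.
Repeated squaring: 22^2≡484, 22^4≡793, 22^8≡1005, 22^16≡990, 22^32≡83, 22^64≡294, 22^128≡701, 22^256≡733 (mod 1319).
22^330 = 22^(256+64+8+2) ≡ 773 (mod 1319).
Check: 773² = 597529 ≡ 22 (mod 1319). The two roots are 546 and 773.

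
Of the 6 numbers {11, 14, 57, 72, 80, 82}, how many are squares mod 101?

(11/101) = -1 → non-residue.
(14/101) = +1 → QR.
(57/101) = -1 → non-residue.
(72/101) = -1 → non-residue.
(80/101) = +1 → QR.
(82/101) = +1 → QR.
Total quadratic residues among the 6: 3.

3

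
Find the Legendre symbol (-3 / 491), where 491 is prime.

Euler's criterion: (-3/491) ≡ 488^245 (mod 491).
488^2 ≡ 9 (mod 491)
488^4 ≡ 81 (mod 491)
488^8 ≡ 178 (mod 491)
488^16 ≡ 260 (mod 491)
488^32 ≡ 333 (mod 491)
488^64 ≡ 414 (mod 491)
488^128 ≡ 37 (mod 491)
488^245 = 488^(128+64+32+16+4+1) ≡ 490 (mod 491).
Result is 490 ≡ −1, so (-3/491) = −1.

-1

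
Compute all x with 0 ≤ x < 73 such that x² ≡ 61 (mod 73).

73 ≡ 1 (mod 4), so we find a root by search.
Trying successive values, 34² = 1156 ≡ 61 (mod 73). The other root is 73 − 34 = 39.

34, 39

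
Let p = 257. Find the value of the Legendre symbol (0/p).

0

Top reduces to 0: gcd > 1, so the symbol is 0.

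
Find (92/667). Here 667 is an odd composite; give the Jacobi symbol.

0

Pull out 2^2: since 667 ≡ 3 (mod 8), (2/667) = -1, so (2/667)^2 = +1.
Reciprocity: 23 ≡ 3 and 667 ≡ 3 (mod 4), so (23/667) = −(667/23).
Reduce top mod 23: now compute (0/23).
Top reduces to 0: gcd > 1, so the symbol is 0.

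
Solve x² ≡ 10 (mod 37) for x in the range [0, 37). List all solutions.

11, 26

37 ≡ 1 (mod 4), so we find a root by search.
Trying successive values, 11² = 121 ≡ 10 (mod 37). The other root is 37 − 11 = 26.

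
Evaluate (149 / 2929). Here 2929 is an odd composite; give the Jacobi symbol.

Reciprocity: 149 ≡ 1 and 2929 ≡ 1 (mod 4), so (149/2929) = +(2929/149).
Reduce top mod 149: now compute (98/149).
Pull out 2: since 149 ≡ 5 (mod 8), (2/149) = -1.
Reciprocity: 49 ≡ 1 and 149 ≡ 1 (mod 4), so (49/149) = +(149/49).
Reduce top mod 49: now compute (2/49).
Pull out 2: since 49 ≡ 1 (mod 8), (2/49) = +1.
Reached (1/49) = 1. Collecting the sign flips along the way, the symbol is -1.

-1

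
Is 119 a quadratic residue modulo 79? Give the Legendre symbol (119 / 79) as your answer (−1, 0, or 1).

1

Euler's criterion: (119/79) ≡ 40^39 (mod 79).
40^2 ≡ 20 (mod 79)
40^4 ≡ 5 (mod 79)
40^8 ≡ 25 (mod 79)
40^16 ≡ 72 (mod 79)
40^32 ≡ 49 (mod 79)
40^39 = 40^(32+4+2+1) ≡ 1 (mod 79).
Result is 1, so (119/79) = 1.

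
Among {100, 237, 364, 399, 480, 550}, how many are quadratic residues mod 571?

(100/571) = +1 → QR.
(237/571) = +1 → QR.
(364/571) = -1 → non-residue.
(399/571) = -1 → non-residue.
(480/571) = +1 → QR.
(550/571) = -1 → non-residue.
Total quadratic residues among the 6: 3.

3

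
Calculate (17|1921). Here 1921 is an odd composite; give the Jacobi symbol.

Reciprocity: 17 ≡ 1 and 1921 ≡ 1 (mod 4), so (17/1921) = +(1921/17).
Reduce top mod 17: now compute (0/17).
Top reduces to 0: gcd > 1, so the symbol is 0.

0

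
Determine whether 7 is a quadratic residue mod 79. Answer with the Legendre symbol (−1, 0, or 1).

Euler's criterion: (7/79) ≡ 7^39 (mod 79).
7^2 ≡ 49 (mod 79)
7^4 ≡ 31 (mod 79)
7^8 ≡ 13 (mod 79)
7^16 ≡ 11 (mod 79)
7^32 ≡ 42 (mod 79)
7^39 = 7^(32+4+2+1) ≡ 78 (mod 79).
Result is 78 ≡ −1, so (7/79) = −1.

-1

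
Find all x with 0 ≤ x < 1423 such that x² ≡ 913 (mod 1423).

Since 1423 ≡ 3 (mod 4), a square root of 913 is 913^((1423+1)/4) = 913^356 mod 1423.
Repeated squaring: 913^2≡1114, 913^4≡140, 913^8≡1101, 913^16≡1228, 913^32≡1027, 913^64≡286, 913^128≡685, 913^256≡1058 (mod 1423).
913^356 = 913^(256+64+32+4) ≡ 756 (mod 1423).
Check: 756² = 571536 ≡ 913 (mod 1423). The two roots are 667 and 756.

667, 756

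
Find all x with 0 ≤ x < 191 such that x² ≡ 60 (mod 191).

92, 99

Since 191 ≡ 3 (mod 4), a square root of 60 is 60^((191+1)/4) = 60^48 mod 191.
Repeated squaring: 60^2≡162, 60^4≡77, 60^8≡8, 60^16≡64, 60^32≡85 (mod 191).
60^48 = 60^(32+16) ≡ 92 (mod 191).
Check: 92² = 8464 ≡ 60 (mod 191). The two roots are 92 and 99.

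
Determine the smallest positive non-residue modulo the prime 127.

3

(2/127) = +1, so 2 is a residue.
(3/127) = −1, so 3 is the smallest positive non-residue mod 127.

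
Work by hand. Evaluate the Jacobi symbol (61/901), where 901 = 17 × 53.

Reciprocity: 61 ≡ 1 and 901 ≡ 1 (mod 4), so (61/901) = +(901/61).
Reduce top mod 61: now compute (47/61).
Reciprocity: 47 ≡ 3 and 61 ≡ 1 (mod 4), so (47/61) = +(61/47).
Reduce top mod 47: now compute (14/47).
Pull out 2: since 47 ≡ 7 (mod 8), (2/47) = +1.
Reciprocity: 7 ≡ 3 and 47 ≡ 3 (mod 4), so (7/47) = −(47/7).
Reduce top mod 7: now compute (5/7).
Reciprocity: 5 ≡ 1 and 7 ≡ 3 (mod 4), so (5/7) = +(7/5).
Reduce top mod 5: now compute (2/5).
Pull out 2: since 5 ≡ 5 (mod 8), (2/5) = -1.
Reached (1/5) = 1. Collecting the sign flips along the way, the symbol is +1.

1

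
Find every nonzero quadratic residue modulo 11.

Square k = 1,…,5 (k and 11−k give the same square):
1²=1, 2²=4, 3²=9, 4²≡5, 5²≡3 (mod 11).
So the quadratic residues mod 11 are {1, 3, 4, 5, 9}.

1 3 4 5 9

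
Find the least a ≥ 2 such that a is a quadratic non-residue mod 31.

3

(2/31) = +1, so 2 is a residue.
(3/31) = −1, so 3 is the smallest positive non-residue mod 31.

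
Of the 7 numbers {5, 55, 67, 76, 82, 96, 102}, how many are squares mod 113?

(5/113) = -1 → non-residue.
(55/113) = -1 → non-residue.
(67/113) = -1 → non-residue.
(76/113) = -1 → non-residue.
(82/113) = +1 → QR.
(96/113) = -1 → non-residue.
(102/113) = +1 → QR.
Total quadratic residues among the 7: 2.

2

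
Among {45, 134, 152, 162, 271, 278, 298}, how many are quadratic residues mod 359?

(45/359) = +1 → QR.
(134/359) = -1 → non-residue.
(152/359) = -1 → non-residue.
(162/359) = +1 → QR.
(271/359) = -1 → non-residue.
(278/359) = -1 → non-residue.
(298/359) = +1 → QR.
Total quadratic residues among the 7: 3.

3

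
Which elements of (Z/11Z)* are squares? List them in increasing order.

Square k = 1,…,5 (k and 11−k give the same square):
1²=1, 2²=4, 3²=9, 4²≡5, 5²≡3 (mod 11).
So the quadratic residues mod 11 are {1, 3, 4, 5, 9}.

1,3,4,5,9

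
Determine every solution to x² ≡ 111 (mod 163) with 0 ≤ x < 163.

33, 130

Since 163 ≡ 3 (mod 4), a square root of 111 is 111^((163+1)/4) = 111^41 mod 163.
Repeated squaring: 111^2≡96, 111^4≡88, 111^8≡83, 111^16≡43, 111^32≡56 (mod 163).
111^41 = 111^(32+8+1) ≡ 33 (mod 163).
Check: 33² = 1089 ≡ 111 (mod 163). The two roots are 33 and 130.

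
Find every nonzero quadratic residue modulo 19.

Square k = 1,…,9 (k and 19−k give the same square):
1²=1, 2²=4, 3²=9, 4²=16, 5²≡6, 6²≡17, 7²≡11, 8²≡7, 9²≡5 (mod 19).
So the quadratic residues mod 19 are {1, 4, 5, 6, 7, 9, 11, 16, 17}.

1, 4, 5, 6, 7, 9, 11, 16, 17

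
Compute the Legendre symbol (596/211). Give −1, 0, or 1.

-1

First reduce: 596 ≡ 174 (mod 211).
Pull out 2: since 211 ≡ 3 (mod 8), (2/211) = -1.
Reciprocity: 87 ≡ 3 and 211 ≡ 3 (mod 4), so (87/211) = −(211/87).
Reduce top mod 87: now compute (37/87).
Reciprocity: 37 ≡ 1 and 87 ≡ 3 (mod 4), so (37/87) = +(87/37).
Reduce top mod 37: now compute (13/37).
Reciprocity: 13 ≡ 1 and 37 ≡ 1 (mod 4), so (13/37) = +(37/13).
Reduce top mod 13: now compute (11/13).
Reciprocity: 11 ≡ 3 and 13 ≡ 1 (mod 4), so (11/13) = +(13/11).
Reduce top mod 11: now compute (2/11).
Pull out 2: since 11 ≡ 3 (mod 8), (2/11) = -1.
Reached (1/11) = 1. Collecting the sign flips along the way, the symbol is -1.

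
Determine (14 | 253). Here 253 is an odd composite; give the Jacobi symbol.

Pull out 2: since 253 ≡ 5 (mod 8), (2/253) = -1.
Reciprocity: 7 ≡ 3 and 253 ≡ 1 (mod 4), so (7/253) = +(253/7).
Reduce top mod 7: now compute (1/7).
Reached (1/7) = 1. Collecting the sign flips along the way, the symbol is -1.

-1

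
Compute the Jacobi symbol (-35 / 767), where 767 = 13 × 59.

First reduce: -35 ≡ 732 (mod 767).
Pull out 2^2: since 767 ≡ 7 (mod 8), (2/767) = +1, so (2/767)^2 = +1.
Reciprocity: 183 ≡ 3 and 767 ≡ 3 (mod 4), so (183/767) = −(767/183).
Reduce top mod 183: now compute (35/183).
Reciprocity: 35 ≡ 3 and 183 ≡ 3 (mod 4), so (35/183) = −(183/35).
Reduce top mod 35: now compute (8/35).
Pull out 2^3: since 35 ≡ 3 (mod 8), (2/35) = -1, so (2/35)^3 = -1.
Reached (1/35) = 1. Collecting the sign flips along the way, the symbol is -1.

-1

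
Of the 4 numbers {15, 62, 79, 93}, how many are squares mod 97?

(15/97) = -1 → non-residue.
(62/97) = +1 → QR.
(79/97) = +1 → QR.
(93/97) = +1 → QR.
Total quadratic residues among the 4: 3.

3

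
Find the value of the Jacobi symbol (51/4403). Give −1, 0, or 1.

0

Reciprocity: 51 ≡ 3 and 4403 ≡ 3 (mod 4), so (51/4403) = −(4403/51).
Reduce top mod 51: now compute (17/51).
Reciprocity: 17 ≡ 1 and 51 ≡ 3 (mod 4), so (17/51) = +(51/17).
Reduce top mod 17: now compute (0/17).
Top reduces to 0: gcd > 1, so the symbol is 0.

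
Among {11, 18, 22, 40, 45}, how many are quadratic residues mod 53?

2

(11/53) = +1 → QR.
(18/53) = -1 → non-residue.
(22/53) = -1 → non-residue.
(40/53) = +1 → QR.
(45/53) = -1 → non-residue.
Total quadratic residues among the 5: 2.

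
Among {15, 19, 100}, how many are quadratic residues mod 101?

2

(15/101) = -1 → non-residue.
(19/101) = +1 → QR.
(100/101) = +1 → QR.
Total quadratic residues among the 3: 2.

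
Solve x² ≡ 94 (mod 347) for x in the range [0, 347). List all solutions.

21, 326

Since 347 ≡ 3 (mod 4), a square root of 94 is 94^((347+1)/4) = 94^87 mod 347.
Repeated squaring: 94^2≡161, 94^4≡243, 94^8≡59, 94^16≡11, 94^32≡121, 94^64≡67 (mod 347).
94^87 = 94^(64+16+4+2+1) ≡ 326 (mod 347).
Check: 326² = 106276 ≡ 94 (mod 347). The two roots are 21 and 326.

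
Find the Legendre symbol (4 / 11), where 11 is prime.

Pull out 2^2: since 11 ≡ 3 (mod 8), (2/11) = -1, so (2/11)^2 = +1.
Reached (1/11) = 1. Collecting the sign flips along the way, the symbol is +1.

1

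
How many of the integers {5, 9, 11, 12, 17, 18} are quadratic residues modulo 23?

3

(5/23) = -1 → non-residue.
(9/23) = +1 → QR.
(11/23) = -1 → non-residue.
(12/23) = +1 → QR.
(17/23) = -1 → non-residue.
(18/23) = +1 → QR.
Total quadratic residues among the 6: 3.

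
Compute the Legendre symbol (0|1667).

0

Top reduces to 0: gcd > 1, so the symbol is 0.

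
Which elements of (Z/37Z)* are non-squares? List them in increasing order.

2,5,6,8,13,14,15,17,18,19,20,22,23,24,29,31,32,35

Square k = 1,…,18 (k and 37−k give the same square):
1²=1, 2²=4, 3²=9, 4²=16, 5²=25, 6²=36, 7²≡12, 8²≡27, 9²≡7, 10²≡26, 11²≡10, 12²≡33, 13²≡21, 14²≡11, 15²≡3, 16²≡34, 17²≡30, 18²≡28 (mod 37).
The residues are {1, 3, 4, 7, 9, 10, 11, 12, 16, 21, 25, 26, 27, 28, 30, 33, 34, 36}; the non-residues are the remaining 18 nonzero classes.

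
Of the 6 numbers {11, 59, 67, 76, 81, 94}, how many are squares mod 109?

2

(11/109) = -1 → non-residue.
(59/109) = -1 → non-residue.
(67/109) = -1 → non-residue.
(76/109) = -1 → non-residue.
(81/109) = +1 → QR.
(94/109) = +1 → QR.
Total quadratic residues among the 6: 2.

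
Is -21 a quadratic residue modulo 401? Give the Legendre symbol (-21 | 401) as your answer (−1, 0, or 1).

First reduce: -21 ≡ 380 (mod 401).
Pull out 2^2: since 401 ≡ 1 (mod 8), (2/401) = +1, so (2/401)^2 = +1.
Reciprocity: 95 ≡ 3 and 401 ≡ 1 (mod 4), so (95/401) = +(401/95).
Reduce top mod 95: now compute (21/95).
Reciprocity: 21 ≡ 1 and 95 ≡ 3 (mod 4), so (21/95) = +(95/21).
Reduce top mod 21: now compute (11/21).
Reciprocity: 11 ≡ 3 and 21 ≡ 1 (mod 4), so (11/21) = +(21/11).
Reduce top mod 11: now compute (10/11).
Pull out 2: since 11 ≡ 3 (mod 8), (2/11) = -1.
Reciprocity: 5 ≡ 1 and 11 ≡ 3 (mod 4), so (5/11) = +(11/5).
Reduce top mod 5: now compute (1/5).
Reached (1/5) = 1. Collecting the sign flips along the way, the symbol is -1.

-1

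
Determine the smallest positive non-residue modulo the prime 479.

13

(2/479) = +1, so 2 is a residue.
(3/479) = +1, so 3 is a residue.
(4/479) = +1, so 4 is a residue.
(5/479) = +1, so 5 is a residue.
(6/479) = +1, so 6 is a residue.
(7/479) = +1, so 7 is a residue.
(8/479) = +1, so 8 is a residue.
(9/479) = +1, so 9 is a residue.
(10/479) = +1, so 10 is a residue.
(11/479) = +1, so 11 is a residue.
(12/479) = +1, so 12 is a residue.
(13/479) = −1, so 13 is the smallest positive non-residue mod 479.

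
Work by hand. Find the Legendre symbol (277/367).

1

Euler's criterion: (277/367) ≡ 277^183 (mod 367).
277^2 ≡ 26 (mod 367)
277^4 ≡ 309 (mod 367)
277^8 ≡ 61 (mod 367)
277^16 ≡ 51 (mod 367)
277^32 ≡ 32 (mod 367)
277^64 ≡ 290 (mod 367)
277^128 ≡ 57 (mod 367)
277^183 = 277^(128+32+16+4+2+1) ≡ 1 (mod 367).
Result is 1, so (277/367) = 1.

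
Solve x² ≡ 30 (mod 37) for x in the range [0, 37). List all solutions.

37 ≡ 1 (mod 4), so we find a root by search.
Trying successive values, 17² = 289 ≡ 30 (mod 37). The other root is 37 − 17 = 20.

17, 20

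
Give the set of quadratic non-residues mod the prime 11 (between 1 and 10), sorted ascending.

Square k = 1,…,5 (k and 11−k give the same square):
1²=1, 2²=4, 3²=9, 4²≡5, 5²≡3 (mod 11).
The residues are {1, 3, 4, 5, 9}; the non-residues are the remaining 5 nonzero classes.

2,6,7,8,10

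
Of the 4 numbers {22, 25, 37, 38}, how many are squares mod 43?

2

(22/43) = -1 → non-residue.
(25/43) = +1 → QR.
(37/43) = -1 → non-residue.
(38/43) = +1 → QR.
Total quadratic residues among the 4: 2.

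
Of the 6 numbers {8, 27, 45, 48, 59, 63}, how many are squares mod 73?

(8/73) = +1 → QR.
(27/73) = +1 → QR.
(45/73) = -1 → non-residue.
(48/73) = +1 → QR.
(59/73) = -1 → non-residue.
(63/73) = -1 → non-residue.
Total quadratic residues among the 6: 3.

3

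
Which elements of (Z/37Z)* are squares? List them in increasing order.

1, 3, 4, 7, 9, 10, 11, 12, 16, 21, 25, 26, 27, 28, 30, 33, 34, 36

Square k = 1,…,18 (k and 37−k give the same square):
1²=1, 2²=4, 3²=9, 4²=16, 5²=25, 6²=36, 7²≡12, 8²≡27, 9²≡7, 10²≡26, 11²≡10, 12²≡33, 13²≡21, 14²≡11, 15²≡3, 16²≡34, 17²≡30, 18²≡28 (mod 37).
So the quadratic residues mod 37 are {1, 3, 4, 7, 9, 10, 11, 12, 16, 21, 25, 26, 27, 28, 30, 33, 34, 36}.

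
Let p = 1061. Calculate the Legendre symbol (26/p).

1

Euler's criterion: (26/1061) ≡ 26^530 (mod 1061).
26^2 ≡ 676 (mod 1061)
26^4 ≡ 746 (mod 1061)
26^8 ≡ 552 (mod 1061)
26^16 ≡ 197 (mod 1061)
26^32 ≡ 613 (mod 1061)
26^64 ≡ 175 (mod 1061)
26^128 ≡ 917 (mod 1061)
26^256 ≡ 577 (mod 1061)
26^512 ≡ 836 (mod 1061)
26^530 = 26^(512+16+2) ≡ 1 (mod 1061).
Result is 1, so (26/1061) = 1.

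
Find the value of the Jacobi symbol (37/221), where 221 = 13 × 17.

Reciprocity: 37 ≡ 1 and 221 ≡ 1 (mod 4), so (37/221) = +(221/37).
Reduce top mod 37: now compute (36/37).
Pull out 2^2: since 37 ≡ 5 (mod 8), (2/37) = -1, so (2/37)^2 = +1.
Reciprocity: 9 ≡ 1 and 37 ≡ 1 (mod 4), so (9/37) = +(37/9).
Reduce top mod 9: now compute (1/9).
Reached (1/9) = 1. Collecting the sign flips along the way, the symbol is +1.

1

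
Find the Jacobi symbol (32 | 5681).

1

Pull out 2^5: since 5681 ≡ 1 (mod 8), (2/5681) = +1, so (2/5681)^5 = +1.
Reached (1/5681) = 1. Collecting the sign flips along the way, the symbol is +1.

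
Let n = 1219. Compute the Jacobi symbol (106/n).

Pull out 2: since 1219 ≡ 3 (mod 8), (2/1219) = -1.
Reciprocity: 53 ≡ 1 and 1219 ≡ 3 (mod 4), so (53/1219) = +(1219/53).
Reduce top mod 53: now compute (0/53).
Top reduces to 0: gcd > 1, so the symbol is 0.

0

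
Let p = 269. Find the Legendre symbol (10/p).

Pull out 2: since 269 ≡ 5 (mod 8), (2/269) = -1.
Reciprocity: 5 ≡ 1 and 269 ≡ 1 (mod 4), so (5/269) = +(269/5).
Reduce top mod 5: now compute (4/5).
Pull out 2^2: since 5 ≡ 5 (mod 8), (2/5) = -1, so (2/5)^2 = +1.
Reached (1/5) = 1. Collecting the sign flips along the way, the symbol is -1.

-1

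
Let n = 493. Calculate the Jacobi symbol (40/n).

1

Pull out 2^3: since 493 ≡ 5 (mod 8), (2/493) = -1, so (2/493)^3 = -1.
Reciprocity: 5 ≡ 1 and 493 ≡ 1 (mod 4), so (5/493) = +(493/5).
Reduce top mod 5: now compute (3/5).
Reciprocity: 3 ≡ 3 and 5 ≡ 1 (mod 4), so (3/5) = +(5/3).
Reduce top mod 3: now compute (2/3).
Pull out 2: since 3 ≡ 3 (mod 8), (2/3) = -1.
Reached (1/3) = 1. Collecting the sign flips along the way, the symbol is +1.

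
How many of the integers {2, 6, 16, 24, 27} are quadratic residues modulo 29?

(2/29) = -1 → non-residue.
(6/29) = +1 → QR.
(16/29) = +1 → QR.
(24/29) = +1 → QR.
(27/29) = -1 → non-residue.
Total quadratic residues among the 5: 3.

3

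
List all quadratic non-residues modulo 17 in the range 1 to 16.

Square k = 1,…,8 (k and 17−k give the same square):
1²=1, 2²=4, 3²=9, 4²=16, 5²≡8, 6²≡2, 7²≡15, 8²≡13 (mod 17).
The residues are {1, 2, 4, 8, 9, 13, 15, 16}; the non-residues are the remaining 8 nonzero classes.

3 5 6 7 10 11 12 14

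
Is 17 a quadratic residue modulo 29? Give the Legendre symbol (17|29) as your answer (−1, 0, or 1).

Euler's criterion: (17/29) ≡ 17^14 (mod 29).
17^2 ≡ 28 (mod 29)
17^4 ≡ 1 (mod 29)
17^8 ≡ 1 (mod 29)
17^14 = 17^(8+4+2) ≡ 28 (mod 29).
Result is 28 ≡ −1, so (17/29) = −1.

-1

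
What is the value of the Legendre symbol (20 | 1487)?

Pull out 2^2: since 1487 ≡ 7 (mod 8), (2/1487) = +1, so (2/1487)^2 = +1.
Reciprocity: 5 ≡ 1 and 1487 ≡ 3 (mod 4), so (5/1487) = +(1487/5).
Reduce top mod 5: now compute (2/5).
Pull out 2: since 5 ≡ 5 (mod 8), (2/5) = -1.
Reached (1/5) = 1. Collecting the sign flips along the way, the symbol is -1.

-1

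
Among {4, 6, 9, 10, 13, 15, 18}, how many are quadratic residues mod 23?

(4/23) = +1 → QR.
(6/23) = +1 → QR.
(9/23) = +1 → QR.
(10/23) = -1 → non-residue.
(13/23) = +1 → QR.
(15/23) = -1 → non-residue.
(18/23) = +1 → QR.
Total quadratic residues among the 7: 5.

5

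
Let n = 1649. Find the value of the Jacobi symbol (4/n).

Pull out 2^2: since 1649 ≡ 1 (mod 8), (2/1649) = +1, so (2/1649)^2 = +1.
Reached (1/1649) = 1. Collecting the sign flips along the way, the symbol is +1.

1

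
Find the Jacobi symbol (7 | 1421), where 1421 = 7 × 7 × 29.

0

Reciprocity: 7 ≡ 3 and 1421 ≡ 1 (mod 4), so (7/1421) = +(1421/7).
Reduce top mod 7: now compute (0/7).
Top reduces to 0: gcd > 1, so the symbol is 0.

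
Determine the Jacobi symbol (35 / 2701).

-1

Reciprocity: 35 ≡ 3 and 2701 ≡ 1 (mod 4), so (35/2701) = +(2701/35).
Reduce top mod 35: now compute (6/35).
Pull out 2: since 35 ≡ 3 (mod 8), (2/35) = -1.
Reciprocity: 3 ≡ 3 and 35 ≡ 3 (mod 4), so (3/35) = −(35/3).
Reduce top mod 3: now compute (2/3).
Pull out 2: since 3 ≡ 3 (mod 8), (2/3) = -1.
Reached (1/3) = 1. Collecting the sign flips along the way, the symbol is -1.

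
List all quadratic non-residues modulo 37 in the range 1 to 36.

2,5,6,8,13,14,15,17,18,19,20,22,23,24,29,31,32,35

Square k = 1,…,18 (k and 37−k give the same square):
1²=1, 2²=4, 3²=9, 4²=16, 5²=25, 6²=36, 7²≡12, 8²≡27, 9²≡7, 10²≡26, 11²≡10, 12²≡33, 13²≡21, 14²≡11, 15²≡3, 16²≡34, 17²≡30, 18²≡28 (mod 37).
The residues are {1, 3, 4, 7, 9, 10, 11, 12, 16, 21, 25, 26, 27, 28, 30, 33, 34, 36}; the non-residues are the remaining 18 nonzero classes.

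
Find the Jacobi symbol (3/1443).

0

Reciprocity: 3 ≡ 3 and 1443 ≡ 3 (mod 4), so (3/1443) = −(1443/3).
Reduce top mod 3: now compute (0/3).
Top reduces to 0: gcd > 1, so the symbol is 0.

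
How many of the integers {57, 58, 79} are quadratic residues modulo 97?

(57/97) = -1 → non-residue.
(58/97) = -1 → non-residue.
(79/97) = +1 → QR.
Total quadratic residues among the 3: 1.

1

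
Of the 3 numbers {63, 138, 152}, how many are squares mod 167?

(63/167) = +1 → QR.
(138/167) = -1 → non-residue.
(152/167) = +1 → QR.
Total quadratic residues among the 3: 2.

2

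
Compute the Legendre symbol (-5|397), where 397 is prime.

-1

First reduce: -5 ≡ 392 (mod 397).
Pull out 2^3: since 397 ≡ 5 (mod 8), (2/397) = -1, so (2/397)^3 = -1.
Reciprocity: 49 ≡ 1 and 397 ≡ 1 (mod 4), so (49/397) = +(397/49).
Reduce top mod 49: now compute (5/49).
Reciprocity: 5 ≡ 1 and 49 ≡ 1 (mod 4), so (5/49) = +(49/5).
Reduce top mod 5: now compute (4/5).
Pull out 2^2: since 5 ≡ 5 (mod 8), (2/5) = -1, so (2/5)^2 = +1.
Reached (1/5) = 1. Collecting the sign flips along the way, the symbol is -1.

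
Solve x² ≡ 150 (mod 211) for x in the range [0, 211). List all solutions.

19, 192

Since 211 ≡ 3 (mod 4), a square root of 150 is 150^((211+1)/4) = 150^53 mod 211.
Repeated squaring: 150^2≡134, 150^4≡21, 150^8≡19, 150^16≡150, 150^32≡134 (mod 211).
150^53 = 150^(32+16+4+1) ≡ 19 (mod 211).
Check: 19² = 361 ≡ 150 (mod 211). The two roots are 19 and 192.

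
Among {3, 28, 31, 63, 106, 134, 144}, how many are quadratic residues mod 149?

(3/149) = -1 → non-residue.
(28/149) = +1 → QR.
(31/149) = +1 → QR.
(63/149) = +1 → QR.
(106/149) = -1 → non-residue.
(134/149) = -1 → non-residue.
(144/149) = +1 → QR.
Total quadratic residues among the 7: 4.

4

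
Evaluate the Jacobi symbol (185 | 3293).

0

Reciprocity: 185 ≡ 1 and 3293 ≡ 1 (mod 4), so (185/3293) = +(3293/185).
Reduce top mod 185: now compute (148/185).
Pull out 2^2: since 185 ≡ 1 (mod 8), (2/185) = +1, so (2/185)^2 = +1.
Reciprocity: 37 ≡ 1 and 185 ≡ 1 (mod 4), so (37/185) = +(185/37).
Reduce top mod 37: now compute (0/37).
Top reduces to 0: gcd > 1, so the symbol is 0.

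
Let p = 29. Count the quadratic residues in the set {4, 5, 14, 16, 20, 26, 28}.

5

(4/29) = +1 → QR.
(5/29) = +1 → QR.
(14/29) = -1 → non-residue.
(16/29) = +1 → QR.
(20/29) = +1 → QR.
(26/29) = -1 → non-residue.
(28/29) = +1 → QR.
Total quadratic residues among the 7: 5.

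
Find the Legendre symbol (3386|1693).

First reduce: 3386 ≡ 0 (mod 1693).
Top reduces to 0: gcd > 1, so the symbol is 0.

0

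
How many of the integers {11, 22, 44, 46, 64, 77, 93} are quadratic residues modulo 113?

(11/113) = +1 → QR.
(22/113) = +1 → QR.
(44/113) = +1 → QR.
(46/113) = -1 → non-residue.
(64/113) = +1 → QR.
(77/113) = +1 → QR.
(93/113) = -1 → non-residue.
Total quadratic residues among the 7: 5.

5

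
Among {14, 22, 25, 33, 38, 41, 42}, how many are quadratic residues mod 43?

4

(14/43) = +1 → QR.
(22/43) = -1 → non-residue.
(25/43) = +1 → QR.
(33/43) = -1 → non-residue.
(38/43) = +1 → QR.
(41/43) = +1 → QR.
(42/43) = -1 → non-residue.
Total quadratic residues among the 7: 4.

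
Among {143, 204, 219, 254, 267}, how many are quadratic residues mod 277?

(143/277) = -1 → non-residue.
(204/277) = -1 → non-residue.
(219/277) = -1 → non-residue.
(254/277) = +1 → QR.
(267/277) = +1 → QR.
Total quadratic residues among the 5: 2.

2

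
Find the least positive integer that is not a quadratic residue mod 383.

(2/383) = +1, so 2 is a residue.
(3/383) = +1, so 3 is a residue.
(4/383) = +1, so 4 is a residue.
(5/383) = −1, so 5 is the smallest positive non-residue mod 383.

5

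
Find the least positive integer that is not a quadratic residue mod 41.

3

(2/41) = +1, so 2 is a residue.
(3/41) = −1, so 3 is the smallest positive non-residue mod 41.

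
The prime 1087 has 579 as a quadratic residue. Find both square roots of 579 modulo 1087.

107, 980

Since 1087 ≡ 3 (mod 4), a square root of 579 is 579^((1087+1)/4) = 579^272 mod 1087.
Repeated squaring: 579^2≡445, 579^4≡191, 579^8≡610, 579^16≡346, 579^32≡146, 579^64≡663, 579^128≡421, 579^256≡60 (mod 1087).
579^272 = 579^(256+16) ≡ 107 (mod 1087).
Check: 107² = 11449 ≡ 579 (mod 1087). The two roots are 107 and 980.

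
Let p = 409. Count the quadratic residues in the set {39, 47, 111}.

(39/409) = -1 → non-residue.
(47/409) = -1 → non-residue.
(111/409) = -1 → non-residue.
Total quadratic residues among the 3: 0.

0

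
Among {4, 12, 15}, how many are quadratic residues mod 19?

1

(4/19) = +1 → QR.
(12/19) = -1 → non-residue.
(15/19) = -1 → non-residue.
Total quadratic residues among the 3: 1.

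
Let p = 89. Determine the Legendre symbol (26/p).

-1

Pull out 2: since 89 ≡ 1 (mod 8), (2/89) = +1.
Reciprocity: 13 ≡ 1 and 89 ≡ 1 (mod 4), so (13/89) = +(89/13).
Reduce top mod 13: now compute (11/13).
Reciprocity: 11 ≡ 3 and 13 ≡ 1 (mod 4), so (11/13) = +(13/11).
Reduce top mod 11: now compute (2/11).
Pull out 2: since 11 ≡ 3 (mod 8), (2/11) = -1.
Reached (1/11) = 1. Collecting the sign flips along the way, the symbol is -1.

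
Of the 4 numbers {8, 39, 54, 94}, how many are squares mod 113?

(8/113) = +1 → QR.
(39/113) = -1 → non-residue.
(54/113) = -1 → non-residue.
(94/113) = -1 → non-residue.
Total quadratic residues among the 4: 1.

1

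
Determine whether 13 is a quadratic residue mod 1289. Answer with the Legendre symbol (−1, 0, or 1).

-1

Reciprocity: 13 ≡ 1 and 1289 ≡ 1 (mod 4), so (13/1289) = +(1289/13).
Reduce top mod 13: now compute (2/13).
Pull out 2: since 13 ≡ 5 (mod 8), (2/13) = -1.
Reached (1/13) = 1. Collecting the sign flips along the way, the symbol is -1.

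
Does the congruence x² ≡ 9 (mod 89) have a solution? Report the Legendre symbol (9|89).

Reciprocity: 9 ≡ 1 and 89 ≡ 1 (mod 4), so (9/89) = +(89/9).
Reduce top mod 9: now compute (8/9).
Pull out 2^3: since 9 ≡ 1 (mod 8), (2/9) = +1, so (2/9)^3 = +1.
Reached (1/9) = 1. Collecting the sign flips along the way, the symbol is +1.

1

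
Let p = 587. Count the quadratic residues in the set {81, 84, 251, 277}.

(81/587) = +1 → QR.
(84/587) = +1 → QR.
(251/587) = -1 → non-residue.
(277/587) = -1 → non-residue.
Total quadratic residues among the 4: 2.

2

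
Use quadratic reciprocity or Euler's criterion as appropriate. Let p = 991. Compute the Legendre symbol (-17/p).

1

First reduce: -17 ≡ 974 (mod 991).
Pull out 2: since 991 ≡ 7 (mod 8), (2/991) = +1.
Reciprocity: 487 ≡ 3 and 991 ≡ 3 (mod 4), so (487/991) = −(991/487).
Reduce top mod 487: now compute (17/487).
Reciprocity: 17 ≡ 1 and 487 ≡ 3 (mod 4), so (17/487) = +(487/17).
Reduce top mod 17: now compute (11/17).
Reciprocity: 11 ≡ 3 and 17 ≡ 1 (mod 4), so (11/17) = +(17/11).
Reduce top mod 11: now compute (6/11).
Pull out 2: since 11 ≡ 3 (mod 8), (2/11) = -1.
Reciprocity: 3 ≡ 3 and 11 ≡ 3 (mod 4), so (3/11) = −(11/3).
Reduce top mod 3: now compute (2/3).
Pull out 2: since 3 ≡ 3 (mod 8), (2/3) = -1.
Reached (1/3) = 1. Collecting the sign flips along the way, the symbol is +1.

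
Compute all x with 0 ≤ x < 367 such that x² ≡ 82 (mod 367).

123, 244

Since 367 ≡ 3 (mod 4), a square root of 82 is 82^((367+1)/4) = 82^92 mod 367.
Repeated squaring: 82^2≡118, 82^4≡345, 82^8≡117, 82^16≡110, 82^32≡356, 82^64≡121 (mod 367).
82^92 = 82^(64+16+8+4) ≡ 244 (mod 367).
Check: 244² = 59536 ≡ 82 (mod 367). The two roots are 123 and 244.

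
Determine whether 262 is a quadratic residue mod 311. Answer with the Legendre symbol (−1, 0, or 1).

-1

Euler's criterion: (262/311) ≡ 262^155 (mod 311).
262^2 ≡ 224 (mod 311)
262^4 ≡ 105 (mod 311)
262^8 ≡ 140 (mod 311)
262^16 ≡ 7 (mod 311)
262^32 ≡ 49 (mod 311)
262^64 ≡ 224 (mod 311)
262^128 ≡ 105 (mod 311)
262^155 = 262^(128+16+8+2+1) ≡ 310 (mod 311).
Result is 310 ≡ −1, so (262/311) = −1.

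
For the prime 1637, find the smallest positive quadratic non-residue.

(2/1637) = −1, so 2 is the smallest positive non-residue mod 1637.

2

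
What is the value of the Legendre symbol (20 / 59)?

1

Pull out 2^2: since 59 ≡ 3 (mod 8), (2/59) = -1, so (2/59)^2 = +1.
Reciprocity: 5 ≡ 1 and 59 ≡ 3 (mod 4), so (5/59) = +(59/5).
Reduce top mod 5: now compute (4/5).
Pull out 2^2: since 5 ≡ 5 (mod 8), (2/5) = -1, so (2/5)^2 = +1.
Reached (1/5) = 1. Collecting the sign flips along the way, the symbol is +1.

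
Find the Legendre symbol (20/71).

Pull out 2^2: since 71 ≡ 7 (mod 8), (2/71) = +1, so (2/71)^2 = +1.
Reciprocity: 5 ≡ 1 and 71 ≡ 3 (mod 4), so (5/71) = +(71/5).
Reduce top mod 5: now compute (1/5).
Reached (1/5) = 1. Collecting the sign flips along the way, the symbol is +1.

1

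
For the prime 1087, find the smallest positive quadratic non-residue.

3

(2/1087) = +1, so 2 is a residue.
(3/1087) = −1, so 3 is the smallest positive non-residue mod 1087.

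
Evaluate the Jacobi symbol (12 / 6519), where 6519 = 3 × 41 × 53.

0

Pull out 2^2: since 6519 ≡ 7 (mod 8), (2/6519) = +1, so (2/6519)^2 = +1.
Reciprocity: 3 ≡ 3 and 6519 ≡ 3 (mod 4), so (3/6519) = −(6519/3).
Reduce top mod 3: now compute (0/3).
Top reduces to 0: gcd > 1, so the symbol is 0.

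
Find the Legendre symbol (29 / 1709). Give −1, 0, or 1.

-1

Reciprocity: 29 ≡ 1 and 1709 ≡ 1 (mod 4), so (29/1709) = +(1709/29).
Reduce top mod 29: now compute (27/29).
Reciprocity: 27 ≡ 3 and 29 ≡ 1 (mod 4), so (27/29) = +(29/27).
Reduce top mod 27: now compute (2/27).
Pull out 2: since 27 ≡ 3 (mod 8), (2/27) = -1.
Reached (1/27) = 1. Collecting the sign flips along the way, the symbol is -1.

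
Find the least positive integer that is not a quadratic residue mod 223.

3

(2/223) = +1, so 2 is a residue.
(3/223) = −1, so 3 is the smallest positive non-residue mod 223.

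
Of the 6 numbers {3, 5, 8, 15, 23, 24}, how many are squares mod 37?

(3/37) = +1 → QR.
(5/37) = -1 → non-residue.
(8/37) = -1 → non-residue.
(15/37) = -1 → non-residue.
(23/37) = -1 → non-residue.
(24/37) = -1 → non-residue.
Total quadratic residues among the 6: 1.

1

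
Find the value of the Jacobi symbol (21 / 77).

Reciprocity: 21 ≡ 1 and 77 ≡ 1 (mod 4), so (21/77) = +(77/21).
Reduce top mod 21: now compute (14/21).
Pull out 2: since 21 ≡ 5 (mod 8), (2/21) = -1.
Reciprocity: 7 ≡ 3 and 21 ≡ 1 (mod 4), so (7/21) = +(21/7).
Reduce top mod 7: now compute (0/7).
Top reduces to 0: gcd > 1, so the symbol is 0.

0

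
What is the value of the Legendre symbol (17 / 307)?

Reciprocity: 17 ≡ 1 and 307 ≡ 3 (mod 4), so (17/307) = +(307/17).
Reduce top mod 17: now compute (1/17).
Reached (1/17) = 1. Collecting the sign flips along the way, the symbol is +1.

1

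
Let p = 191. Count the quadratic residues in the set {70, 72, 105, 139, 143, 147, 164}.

(70/191) = -1 → non-residue.
(72/191) = +1 → QR.
(105/191) = -1 → non-residue.
(139/191) = -1 → non-residue.
(143/191) = -1 → non-residue.
(147/191) = +1 → QR.
(164/191) = -1 → non-residue.
Total quadratic residues among the 7: 2.

2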